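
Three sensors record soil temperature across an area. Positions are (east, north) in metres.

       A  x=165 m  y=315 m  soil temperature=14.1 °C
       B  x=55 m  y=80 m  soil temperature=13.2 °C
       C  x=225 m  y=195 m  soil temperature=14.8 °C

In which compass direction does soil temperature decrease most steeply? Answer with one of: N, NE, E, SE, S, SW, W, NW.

Three-point gradient (reference A): Δ to B = (-110, -235, -0.9), Δ to C = (60, -120, +0.7).
∂T/∂x = +0.009982, ∂T/∂y = -0.0008425 (det = 27300).
Steepest decrease is along −∇f = (-0.009982 E, +0.0008425 N) → west.

W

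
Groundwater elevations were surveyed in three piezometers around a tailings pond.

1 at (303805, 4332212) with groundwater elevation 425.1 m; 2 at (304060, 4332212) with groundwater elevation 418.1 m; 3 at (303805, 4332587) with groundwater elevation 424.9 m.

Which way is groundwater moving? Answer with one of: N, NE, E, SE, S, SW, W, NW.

∂h/∂x = (418.1 − 425.1) / (304060 − 303805) = -0.02745
∂h/∂y = (424.9 − 425.1) / (4332587 − 4332212) = -0.0005333
Flow = −∇h = (+0.02745 east, +0.0005333 north), which points east.

E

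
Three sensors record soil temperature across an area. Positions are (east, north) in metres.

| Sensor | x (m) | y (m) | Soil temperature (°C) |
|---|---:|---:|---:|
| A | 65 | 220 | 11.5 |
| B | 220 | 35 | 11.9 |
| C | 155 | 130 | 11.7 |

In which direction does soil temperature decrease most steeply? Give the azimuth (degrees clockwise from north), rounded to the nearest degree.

Differences from A: to B (Δx, Δy, Δh) = (155, -185, +0.4); to C = (90, -90, +0.2).
Solve a·Δx + b·Δy = ΔT: det = 155·(-90) − 90·(-185) = 2700.
∂T/∂x = [(+0.4)·(-90) − (+0.2)·(-185)] / 2700 = +0.0003704
∂T/∂y = [155·(+0.2) − 90·(+0.4)] / 2700 = -0.001852
Steepest decrease is along −∇f: components (-0.0003704 E, +0.001852 N).
Azimuth = atan2(-0.0003704, +0.001852) = 348.7° ≈ 349°.

349°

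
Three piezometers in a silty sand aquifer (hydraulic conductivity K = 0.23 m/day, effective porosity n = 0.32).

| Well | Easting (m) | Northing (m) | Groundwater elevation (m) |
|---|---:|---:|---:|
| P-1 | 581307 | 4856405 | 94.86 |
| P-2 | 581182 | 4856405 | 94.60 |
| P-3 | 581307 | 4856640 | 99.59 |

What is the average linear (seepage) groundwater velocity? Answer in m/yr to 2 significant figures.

∂h/∂x = (94.60 − 94.86) / (581182 − 581307) = +0.002080
∂h/∂y = (99.59 − 94.86) / (4856640 − 4856405) = +0.02013
|∇h| = √(0.002080² + 0.02013²) = 0.02024
Seepage velocity v = K·i/n = 0.23 × 0.02024 / 0.32 = 0.01455 m/day = 5.314 m/yr.

5.3 m/yr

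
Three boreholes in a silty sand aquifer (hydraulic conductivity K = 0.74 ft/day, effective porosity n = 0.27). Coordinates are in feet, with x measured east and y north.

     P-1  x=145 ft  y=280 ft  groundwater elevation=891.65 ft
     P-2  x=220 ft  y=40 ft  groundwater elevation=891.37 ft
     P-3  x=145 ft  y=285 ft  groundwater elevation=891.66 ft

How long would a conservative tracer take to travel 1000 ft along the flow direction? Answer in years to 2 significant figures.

With h = a·x + b·y + c and P-1 as origin, the differences give:
  75·a + (-240)·b = -0.28
  0·a + 5·b = +0.01
Eliminate b (×5 and ×(-240), subtract): 375·a = 1.000 → a = ∂h/∂x = +0.002667
Back-substitute: b = ∂h/∂y = +0.002000.
|∇h| = √(0.002667² + 0.002000²) = 0.003334
Seepage velocity v = K·i/n = 0.74 × 0.003334 / 0.27 = 0.009138 ft/day.
t = 1000 / 0.009138 = 1.094e+05 days = 300 years.

300 years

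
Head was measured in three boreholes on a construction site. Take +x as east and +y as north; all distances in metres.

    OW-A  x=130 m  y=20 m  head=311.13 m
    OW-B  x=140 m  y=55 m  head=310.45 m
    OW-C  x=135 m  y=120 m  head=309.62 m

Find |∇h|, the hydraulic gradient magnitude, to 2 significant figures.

0.023

Differences from OW-A: to OW-B (Δx, Δy, Δh) = (10, 35, -0.68); to OW-C = (5, 100, -1.51).
Solve a·Δx + b·Δy = Δh: det = 10·100 − 5·35 = 825.
∂h/∂x = [(-0.68)·100 − (-1.51)·35] / 825 = -0.01836
∂h/∂y = [10·(-1.51) − 5·(-0.68)] / 825 = -0.01418
|∇h| = √(-0.01836² + -0.01418²) = 0.0232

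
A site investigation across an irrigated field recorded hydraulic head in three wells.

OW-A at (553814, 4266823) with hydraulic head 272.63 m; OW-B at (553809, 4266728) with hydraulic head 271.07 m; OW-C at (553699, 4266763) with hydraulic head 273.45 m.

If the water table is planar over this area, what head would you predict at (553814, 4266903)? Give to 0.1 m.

Taking OW-A as reference: OW-B−OW-A = (-5, -95, -1.56); OW-C−OW-A = (-115, -60, +0.82).
Determinant of the coordinate differences = (-5)·(-60) − (-115)·(-95) = -10625.
∂h/∂x = [(-1.56)·(-60) − (+0.82)·(-95)] / -10625 = -0.01614
∂h/∂y = [(-5)·(+0.82) − (-115)·(-1.56)] / -10625 = +0.01727
h(553814, 4266903) = 272.63 + (-0.01614)·(0) + (+0.01727)·(80) = 272.63 -0.000 +1.382 = 274.012 m.

274.0 m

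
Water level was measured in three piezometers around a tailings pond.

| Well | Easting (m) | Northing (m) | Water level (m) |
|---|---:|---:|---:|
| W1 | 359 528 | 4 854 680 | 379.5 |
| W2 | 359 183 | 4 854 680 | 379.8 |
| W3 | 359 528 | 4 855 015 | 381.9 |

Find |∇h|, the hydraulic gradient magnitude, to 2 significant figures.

0.0072

∂h/∂x = (379.8 − 379.5) / (359183 − 359528) = -0.0008696
∂h/∂y = (381.9 − 379.5) / (4855015 − 4854680) = +0.007164
|∇h| = √(-0.0008696² + 0.007164²) = 0.007217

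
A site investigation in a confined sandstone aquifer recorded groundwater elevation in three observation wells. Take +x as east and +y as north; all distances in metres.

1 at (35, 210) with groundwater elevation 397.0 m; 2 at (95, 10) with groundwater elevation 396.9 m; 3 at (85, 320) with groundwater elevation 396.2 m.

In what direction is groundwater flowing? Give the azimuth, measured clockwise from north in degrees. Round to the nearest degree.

Differences from 1: to 2 (Δx, Δy, Δh) = (60, -200, -0.1); to 3 = (50, 110, -0.8).
Solve a·Δx + b·Δy = Δh: det = 60·110 − 50·(-200) = 16600.
∂h/∂x = [(-0.1)·110 − (-0.8)·(-200)] / 16600 = -0.01030
∂h/∂y = [60·(-0.8) − 50·(-0.1)] / 16600 = -0.002590
Flow direction (−∇h) has components (+0.01030 E, +0.002590 N).
Azimuth = atan2(E, N) = atan2(+0.01030, +0.002590) = 75.9° ≈ 076°.

076°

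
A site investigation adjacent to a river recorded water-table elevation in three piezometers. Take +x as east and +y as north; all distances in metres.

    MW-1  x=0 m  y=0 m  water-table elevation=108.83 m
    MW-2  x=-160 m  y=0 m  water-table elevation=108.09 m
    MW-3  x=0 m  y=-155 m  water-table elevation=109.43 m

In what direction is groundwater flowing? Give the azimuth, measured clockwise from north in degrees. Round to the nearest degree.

∂h/∂x = (108.09 − 108.83) / (-160 − 0) = +0.004625
∂h/∂y = (109.43 − 108.83) / (-155 − 0) = -0.003871
Flow direction (−∇h) has components (-0.004625 E, +0.003871 N).
Azimuth = atan2(E, N) = atan2(-0.004625, +0.003871) = 309.9° ≈ 310°.

310°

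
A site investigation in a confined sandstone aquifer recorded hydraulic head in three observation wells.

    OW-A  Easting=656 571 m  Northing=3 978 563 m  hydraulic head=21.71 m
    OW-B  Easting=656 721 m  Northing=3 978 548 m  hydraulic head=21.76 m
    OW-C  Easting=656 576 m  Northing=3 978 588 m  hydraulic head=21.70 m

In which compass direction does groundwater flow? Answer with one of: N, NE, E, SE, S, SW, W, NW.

Differences from OW-A: to OW-B (Δx, Δy, Δh) = (150, -15, +0.05); to OW-C = (5, 25, -0.01).
Solve a·Δx + b·Δy = Δh: det = 150·25 − 5·(-15) = 3825.
∂h/∂x = [(+0.05)·25 − (-0.01)·(-15)] / 3825 = +0.0002876
∂h/∂y = [150·(-0.01) − 5·(+0.05)] / 3825 = -0.0004575
Flow = −∇h = (-0.0002876 east, +0.0004575 north), which points northwest.

NW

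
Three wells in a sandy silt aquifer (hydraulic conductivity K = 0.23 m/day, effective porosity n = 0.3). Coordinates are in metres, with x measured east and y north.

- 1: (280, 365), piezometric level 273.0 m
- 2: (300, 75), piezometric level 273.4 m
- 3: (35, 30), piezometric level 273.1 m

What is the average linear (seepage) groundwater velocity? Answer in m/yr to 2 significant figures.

0.52 m/yr

With h = a·x + b·y + c and 1 as origin, the differences give:
  20·a + (-290)·b = +0.4
  (-245)·a + (-335)·b = +0.1
Eliminate b (×(-335) and ×(-290), subtract): -77750·a = -105.00 → a = ∂h/∂x = +0.001350
Back-substitute: b = ∂h/∂y = -0.001286.
|∇h| = √(0.001350² + -0.001286²) = 0.001864
Seepage velocity v = K·i/n = 0.23 × 0.001864 / 0.3 = 0.001429 m/day = 0.5219 m/yr.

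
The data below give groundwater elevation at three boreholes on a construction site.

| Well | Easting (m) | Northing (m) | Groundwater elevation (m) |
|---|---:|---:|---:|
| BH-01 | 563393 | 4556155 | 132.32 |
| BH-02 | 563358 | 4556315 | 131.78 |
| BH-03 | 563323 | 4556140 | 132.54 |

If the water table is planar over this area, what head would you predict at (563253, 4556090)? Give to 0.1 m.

Differences from BH-01: to BH-02 (Δx, Δy, Δh) = (-35, 160, -0.54); to BH-03 = (-70, -15, +0.22).
Determinant of the coordinate differences = (-35)·(-15) − (-70)·160 = 11725.
∂h/∂x = [(-0.54)·(-15) − (+0.22)·160] / 11725 = -0.002311
∂h/∂y = [(-35)·(+0.22) − (-70)·(-0.54)] / 11725 = -0.003881
h(563253, 4556090) = 132.32 + (-0.002311)·(-140) + (-0.003881)·(-65) = 132.32 +0.324 +0.252 = 132.896 m.

132.9 m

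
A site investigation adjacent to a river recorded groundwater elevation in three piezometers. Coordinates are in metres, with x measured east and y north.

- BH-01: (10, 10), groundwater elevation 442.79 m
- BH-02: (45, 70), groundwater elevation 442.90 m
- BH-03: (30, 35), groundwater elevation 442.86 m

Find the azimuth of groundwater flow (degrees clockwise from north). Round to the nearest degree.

280°

Differences from BH-01: to BH-02 (Δx, Δy, Δh) = (35, 60, +0.11); to BH-03 = (20, 25, +0.07).
Solve a·Δx + b·Δy = Δh: det = 35·25 − 20·60 = -325.
∂h/∂x = [(+0.11)·25 − (+0.07)·60] / -325 = +0.004462
∂h/∂y = [35·(+0.07) − 20·(+0.11)] / -325 = -0.0007692
Flow direction (−∇h) has components (-0.004462 E, +0.0007692 N).
Azimuth = atan2(E, N) = atan2(-0.004462, +0.0007692) = 279.8° ≈ 280°.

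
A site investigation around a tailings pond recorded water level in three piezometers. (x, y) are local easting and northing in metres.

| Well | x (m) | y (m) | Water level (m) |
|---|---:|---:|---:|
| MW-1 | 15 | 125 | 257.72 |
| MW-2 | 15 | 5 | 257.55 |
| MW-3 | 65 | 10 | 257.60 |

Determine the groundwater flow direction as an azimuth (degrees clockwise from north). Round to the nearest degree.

Taking MW-1 as reference: MW-2−MW-1 = (0, -120, -0.17); MW-3−MW-1 = (50, -115, -0.12).
Determinant of the coordinate differences = 0·(-115) − 50·(-120) = 6000.
∂h/∂x = [(-0.17)·(-115) − (-0.12)·(-120)] / 6000 = +0.0008583
∂h/∂y = [0·(-0.12) − 50·(-0.17)] / 6000 = +0.001417
Flow direction (−∇h) has components (-0.0008583 E, -0.001417 N).
Azimuth = atan2(E, N) = atan2(-0.0008583, -0.001417) = 211.2° ≈ 211°.

211°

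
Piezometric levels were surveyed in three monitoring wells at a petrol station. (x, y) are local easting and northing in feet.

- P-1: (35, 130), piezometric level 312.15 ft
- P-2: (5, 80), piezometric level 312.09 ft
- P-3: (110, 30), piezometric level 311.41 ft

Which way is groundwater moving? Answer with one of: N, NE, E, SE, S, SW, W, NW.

Differences from P-1: to P-2 (Δx, Δy, Δh) = (-30, -50, -0.06); to P-3 = (75, -100, -0.74).
Determinant of the coordinate differences = (-30)·(-100) − 75·(-50) = 6750.
∂h/∂x = [(-0.06)·(-100) − (-0.74)·(-50)] / 6750 = -0.004593
∂h/∂y = [(-30)·(-0.74) − 75·(-0.06)] / 6750 = +0.003956
Flow = −∇h = (+0.004593 east, -0.003956 north), which points southeast.

SE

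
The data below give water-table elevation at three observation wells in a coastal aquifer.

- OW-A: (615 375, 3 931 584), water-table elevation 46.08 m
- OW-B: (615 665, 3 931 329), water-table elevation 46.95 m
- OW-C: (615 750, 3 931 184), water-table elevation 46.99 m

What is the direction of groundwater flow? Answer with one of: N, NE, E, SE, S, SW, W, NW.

Differences from OW-A: to OW-B (Δx, Δy, Δh) = (290, -255, +0.87); to OW-C = (375, -400, +0.91).
Solve a·Δx + b·Δy = Δh: det = 290·(-400) − 375·(-255) = -20375.
∂h/∂x = [(+0.87)·(-400) − (+0.91)·(-255)] / -20375 = +0.005691
∂h/∂y = [290·(+0.91) − 375·(+0.87)] / -20375 = +0.003060
Flow = −∇h = (-0.005691 east, -0.003060 north), which points southwest.

SW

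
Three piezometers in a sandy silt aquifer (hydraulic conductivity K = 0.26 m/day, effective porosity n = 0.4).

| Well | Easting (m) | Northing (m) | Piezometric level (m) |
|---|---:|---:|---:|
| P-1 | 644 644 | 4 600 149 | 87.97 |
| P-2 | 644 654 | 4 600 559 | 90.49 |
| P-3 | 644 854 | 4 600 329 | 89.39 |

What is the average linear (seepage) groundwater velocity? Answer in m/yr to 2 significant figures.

1.5 m/yr

Differences from P-1: to P-2 (Δx, Δy, Δh) = (10, 410, +2.52); to P-3 = (210, 180, +1.42).
Solve a·Δx + b·Δy = Δh: det = 10·180 − 210·410 = -84300.
∂h/∂x = [(+2.52)·180 − (+1.42)·410] / -84300 = +0.001526
∂h/∂y = [10·(+1.42) − 210·(+2.52)] / -84300 = +0.006109
|∇h| = √(0.001526² + 0.006109²) = 0.006297
Seepage velocity v = K·i/n = 0.26 × 0.006297 / 0.4 = 0.004093 m/day = 1.495 m/yr.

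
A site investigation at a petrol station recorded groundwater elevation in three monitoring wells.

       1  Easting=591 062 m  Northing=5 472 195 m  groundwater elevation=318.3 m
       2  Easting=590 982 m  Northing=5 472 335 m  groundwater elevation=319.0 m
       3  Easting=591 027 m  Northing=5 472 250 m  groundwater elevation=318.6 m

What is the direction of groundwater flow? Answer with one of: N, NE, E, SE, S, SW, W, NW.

E

Three-point gradient (reference 1): Δ to 2 = (-80, 140, +0.7), Δ to 3 = (-35, 55, +0.3).
∂h/∂x = -0.007000, ∂h/∂y = +0.0010000 (det = 500).
Flow = −∇h = (+0.007000 east, -0.0010000 north), which points east.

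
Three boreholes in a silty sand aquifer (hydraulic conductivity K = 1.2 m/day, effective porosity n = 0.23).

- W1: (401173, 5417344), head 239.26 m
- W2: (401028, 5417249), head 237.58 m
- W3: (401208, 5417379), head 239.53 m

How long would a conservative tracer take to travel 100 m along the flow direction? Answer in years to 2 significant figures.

2.4 years

Three-point gradient (reference W1): Δ to W2 = (-145, -95, -1.68), Δ to W3 = (35, 35, +0.27).
∂h/∂x = +0.01894, ∂h/∂y = -0.01123 (det = -1750).
|∇h| = √(0.01894² + -0.01123²) = 0.02202
Seepage velocity v = K·i/n = 1.2 × 0.02202 / 0.23 = 0.1149 m/day.
t = 100 / 0.1149 = 870.3 days = 2.38 years.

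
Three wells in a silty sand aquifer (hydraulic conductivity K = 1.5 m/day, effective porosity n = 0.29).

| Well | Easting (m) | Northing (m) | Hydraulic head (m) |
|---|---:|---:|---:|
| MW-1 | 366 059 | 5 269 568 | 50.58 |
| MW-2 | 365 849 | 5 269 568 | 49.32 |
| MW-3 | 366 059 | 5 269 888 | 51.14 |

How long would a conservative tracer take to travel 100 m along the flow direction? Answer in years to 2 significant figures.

8.5 years

∂h/∂x = (49.32 − 50.58) / (365849 − 366059) = +0.006000
∂h/∂y = (51.14 − 50.58) / (5269888 − 5269568) = +0.001750
|∇h| = √(0.006000² + 0.001750²) = 0.00625
Seepage velocity v = K·i/n = 1.5 × 0.00625 / 0.29 = 0.03233 m/day.
t = 100 / 0.03233 = 3093 days = 8.47 years.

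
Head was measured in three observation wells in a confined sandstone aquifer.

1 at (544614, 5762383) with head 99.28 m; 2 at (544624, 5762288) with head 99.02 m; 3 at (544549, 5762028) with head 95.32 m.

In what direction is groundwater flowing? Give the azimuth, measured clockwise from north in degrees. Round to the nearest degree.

Differences from 1: to 2 (Δx, Δy, Δh) = (10, -95, -0.26); to 3 = (-65, -355, -3.96).
Solve a·Δx + b·Δy = Δh: det = 10·(-355) − (-65)·(-95) = -9725.
∂h/∂x = [(-0.26)·(-355) − (-3.96)·(-95)] / -9725 = +0.02919
∂h/∂y = [10·(-3.96) − (-65)·(-0.26)] / -9725 = +0.005810
Flow direction (−∇h) has components (-0.02919 E, -0.005810 N).
Azimuth = atan2(E, N) = atan2(-0.02919, -0.005810) = 258.7° ≈ 259°.

259°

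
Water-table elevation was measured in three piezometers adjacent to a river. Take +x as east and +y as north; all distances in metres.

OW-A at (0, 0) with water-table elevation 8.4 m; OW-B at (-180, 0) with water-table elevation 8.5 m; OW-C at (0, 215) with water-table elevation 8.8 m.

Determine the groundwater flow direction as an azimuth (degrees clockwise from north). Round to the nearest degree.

163°

∂h/∂x = (8.5 − 8.4) / (-180 − 0) = -0.0005556
∂h/∂y = (8.8 − 8.4) / (215 − 0) = +0.001860
Flow direction (−∇h) has components (+0.0005556 E, -0.001860 N).
Azimuth = atan2(E, N) = atan2(+0.0005556, -0.001860) = 163.4° ≈ 163°.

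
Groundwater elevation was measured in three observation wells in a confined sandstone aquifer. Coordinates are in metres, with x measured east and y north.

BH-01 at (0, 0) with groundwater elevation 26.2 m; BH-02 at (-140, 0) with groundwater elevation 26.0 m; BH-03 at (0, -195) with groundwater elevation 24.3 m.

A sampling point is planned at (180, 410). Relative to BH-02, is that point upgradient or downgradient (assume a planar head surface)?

upgradient

∂h/∂x = (26.0 − 26.2) / (-140 − 0) = +0.001429
∂h/∂y = (24.3 − 26.2) / (-195 − 0) = +0.009744
Head at (180, 410) = 26.2 + (+0.001429)·(180) + (+0.009744)·(410) = 30.45 m.
That is higher than the 26.0 m at BH-02, so the point is upgradient.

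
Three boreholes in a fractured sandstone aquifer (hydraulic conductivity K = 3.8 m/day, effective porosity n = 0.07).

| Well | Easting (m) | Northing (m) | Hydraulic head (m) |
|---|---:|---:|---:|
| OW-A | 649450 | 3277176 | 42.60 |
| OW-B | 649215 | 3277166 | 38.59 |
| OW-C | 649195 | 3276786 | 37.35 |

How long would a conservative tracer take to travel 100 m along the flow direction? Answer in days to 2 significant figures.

With h = a·x + b·y + c and OW-A as origin, the differences give:
  (-235)·a + (-10)·b = -4.01
  (-255)·a + (-390)·b = -5.25
Eliminate b (×(-390) and ×(-10), subtract): 89100·a = 1511.400 → a = ∂h/∂x = +0.01696
Back-substitute: b = ∂h/∂y = +0.002370.
|∇h| = √(0.01696² + 0.002370²) = 0.01712
Seepage velocity v = K·i/n = 3.8 × 0.01712 / 0.07 = 0.9294 m/day.
t = 100 / 0.9294 = 107.6 days.

110 days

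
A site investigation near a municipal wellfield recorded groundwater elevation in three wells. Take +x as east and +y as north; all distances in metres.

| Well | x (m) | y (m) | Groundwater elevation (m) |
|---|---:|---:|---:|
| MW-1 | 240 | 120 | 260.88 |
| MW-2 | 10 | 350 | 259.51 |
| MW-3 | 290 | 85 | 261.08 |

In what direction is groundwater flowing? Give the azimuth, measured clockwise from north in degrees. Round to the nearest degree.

With h = a·x + b·y + c and MW-1 as origin, the differences give:
  (-230)·a + 230·b = -1.37
  50·a + (-35)·b = +0.20
Eliminate b (×(-35) and ×230, subtract): -3450·a = 1.950 → a = ∂h/∂x = -0.0005652
Back-substitute: b = ∂h/∂y = -0.006522.
Flow direction (−∇h) has components (+0.0005652 E, +0.006522 N).
Azimuth = atan2(E, N) = atan2(+0.0005652, +0.006522) = 5.0° ≈ 005°.

005°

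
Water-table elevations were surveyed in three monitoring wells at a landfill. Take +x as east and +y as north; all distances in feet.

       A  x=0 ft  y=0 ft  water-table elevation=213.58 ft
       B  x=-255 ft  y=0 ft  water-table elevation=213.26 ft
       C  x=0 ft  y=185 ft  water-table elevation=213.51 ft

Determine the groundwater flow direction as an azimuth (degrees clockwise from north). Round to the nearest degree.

287°

∂h/∂x = (213.26 − 213.58) / (-255 − 0) = +0.001255
∂h/∂y = (213.51 − 213.58) / (185 − 0) = -0.0003784
Flow direction (−∇h) has components (-0.001255 E, +0.0003784 N).
Azimuth = atan2(E, N) = atan2(-0.001255, +0.0003784) = 286.8° ≈ 287°.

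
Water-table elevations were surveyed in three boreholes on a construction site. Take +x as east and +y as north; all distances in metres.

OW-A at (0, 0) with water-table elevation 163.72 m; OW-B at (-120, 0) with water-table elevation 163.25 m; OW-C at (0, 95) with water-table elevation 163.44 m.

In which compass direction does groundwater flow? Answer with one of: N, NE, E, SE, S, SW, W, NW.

∂h/∂x = (163.25 − 163.72) / (-120 − 0) = +0.003917
∂h/∂y = (163.44 − 163.72) / (95 − 0) = -0.002947
Flow = −∇h = (-0.003917 east, +0.002947 north), which points northwest.

NW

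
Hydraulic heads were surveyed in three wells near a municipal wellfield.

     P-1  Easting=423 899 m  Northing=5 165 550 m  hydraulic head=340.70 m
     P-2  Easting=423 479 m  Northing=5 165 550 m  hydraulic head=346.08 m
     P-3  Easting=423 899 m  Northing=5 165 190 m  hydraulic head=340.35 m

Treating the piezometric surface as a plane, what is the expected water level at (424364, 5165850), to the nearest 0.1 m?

∂h/∂x = (346.08 − 340.70) / (423479 − 423899) = -0.01281
∂h/∂y = (340.35 − 340.70) / (5165190 − 5165550) = +0.0009722
h(424364, 5165850) = 340.70 + (-0.01281)·(465) + (+0.0009722)·(300) = 340.70 -5.956 +0.292 = 335.035 m.

335.0 m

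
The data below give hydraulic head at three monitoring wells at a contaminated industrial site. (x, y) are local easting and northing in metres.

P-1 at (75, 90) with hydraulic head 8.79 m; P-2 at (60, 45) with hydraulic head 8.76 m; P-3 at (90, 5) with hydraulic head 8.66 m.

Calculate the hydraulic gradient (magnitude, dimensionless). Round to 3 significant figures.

0.00209

Taking P-1 as reference: P-2−P-1 = (-15, -45, -0.03); P-3−P-1 = (15, -85, -0.13).
Determinant of the coordinate differences = (-15)·(-85) − 15·(-45) = 1950.
∂h/∂x = [(-0.03)·(-85) − (-0.13)·(-45)] / 1950 = -0.001692
∂h/∂y = [(-15)·(-0.13) − 15·(-0.03)] / 1950 = +0.001231
|∇h| = √(-0.001692² + 0.001231²) = 0.002092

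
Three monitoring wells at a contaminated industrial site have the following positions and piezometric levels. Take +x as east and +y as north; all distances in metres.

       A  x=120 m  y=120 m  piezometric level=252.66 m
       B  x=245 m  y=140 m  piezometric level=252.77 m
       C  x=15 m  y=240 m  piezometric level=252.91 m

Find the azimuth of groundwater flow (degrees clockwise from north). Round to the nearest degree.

Differences from A: to B (Δx, Δy, Δh) = (125, 20, +0.11); to C = (-105, 120, +0.25).
Solve a·Δx + b·Δy = Δh: det = 125·120 − (-105)·20 = 17100.
∂h/∂x = [(+0.11)·120 − (+0.25)·20] / 17100 = +0.0004795
∂h/∂y = [125·(+0.25) − (-105)·(+0.11)] / 17100 = +0.002503
Flow direction (−∇h) has components (-0.0004795 E, -0.002503 N).
Azimuth = atan2(E, N) = atan2(-0.0004795, -0.002503) = 190.8° ≈ 191°.

191°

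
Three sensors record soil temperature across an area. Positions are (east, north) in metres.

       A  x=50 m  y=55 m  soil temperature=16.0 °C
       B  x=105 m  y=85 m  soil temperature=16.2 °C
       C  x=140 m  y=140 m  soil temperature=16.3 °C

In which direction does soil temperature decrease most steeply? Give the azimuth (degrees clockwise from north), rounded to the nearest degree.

Three-point gradient (reference A): Δ to B = (55, 30, +0.2), Δ to C = (90, 85, +0.3).
∂T/∂x = +0.004051, ∂T/∂y = -0.0007595 (det = 1975).
Steepest decrease is along −∇f: components (-0.004051 E, +0.0007595 N).
Azimuth = atan2(-0.004051, +0.0007595) = 280.6° ≈ 281°.

281°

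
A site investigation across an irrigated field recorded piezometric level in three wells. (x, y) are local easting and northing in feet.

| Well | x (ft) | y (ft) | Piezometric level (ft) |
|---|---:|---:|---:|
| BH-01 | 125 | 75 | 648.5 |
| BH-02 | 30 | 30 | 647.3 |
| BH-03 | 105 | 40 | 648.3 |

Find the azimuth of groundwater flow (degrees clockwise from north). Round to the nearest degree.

Differences from BH-01: to BH-02 (Δx, Δy, Δh) = (-95, -45, -1.2); to BH-03 = (-20, -35, -0.2).
Solve a·Δx + b·Δy = Δh: det = (-95)·(-35) − (-20)·(-45) = 2425.
∂h/∂x = [(-1.2)·(-35) − (-0.2)·(-45)] / 2425 = +0.01361
∂h/∂y = [(-95)·(-0.2) − (-20)·(-1.2)] / 2425 = -0.002062
Flow direction (−∇h) has components (-0.01361 E, +0.002062 N).
Azimuth = atan2(E, N) = atan2(-0.01361, +0.002062) = 278.6° ≈ 279°.

279°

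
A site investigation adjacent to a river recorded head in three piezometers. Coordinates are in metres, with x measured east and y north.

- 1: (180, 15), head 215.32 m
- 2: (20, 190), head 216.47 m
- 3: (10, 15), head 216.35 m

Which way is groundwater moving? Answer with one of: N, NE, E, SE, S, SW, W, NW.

Taking 1 as reference: 2−1 = (-160, 175, +1.15); 3−1 = (-170, 0, +1.03).
Solve a·Δx + b·Δy = Δh: det = (-160)·0 − (-170)·175 = 29750.
∂h/∂x = [(+1.15)·0 − (+1.03)·175] / 29750 = -0.006059
∂h/∂y = [(-160)·(+1.03) − (-170)·(+1.15)] / 29750 = +0.001032
Flow = −∇h = (+0.006059 east, -0.001032 north), which points east.

E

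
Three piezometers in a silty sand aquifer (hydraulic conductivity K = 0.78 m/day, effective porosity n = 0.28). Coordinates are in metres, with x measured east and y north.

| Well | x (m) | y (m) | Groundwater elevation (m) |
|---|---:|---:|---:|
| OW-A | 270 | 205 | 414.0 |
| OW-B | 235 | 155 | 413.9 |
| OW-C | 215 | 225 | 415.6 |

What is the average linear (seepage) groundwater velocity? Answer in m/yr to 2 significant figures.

29 m/yr

With h = a·x + b·y + c and OW-A as origin, the differences give:
  (-35)·a + (-50)·b = -0.1
  (-55)·a + 20·b = +1.6
Eliminate b (×20 and ×(-50), subtract): -3450·a = 78.00 → a = ∂h/∂x = -0.02261
Back-substitute: b = ∂h/∂y = +0.01783.
|∇h| = √(-0.02261² + 0.01783²) = 0.02879
Seepage velocity v = K·i/n = 0.78 × 0.02879 / 0.28 = 0.0802 m/day = 29.29 m/yr.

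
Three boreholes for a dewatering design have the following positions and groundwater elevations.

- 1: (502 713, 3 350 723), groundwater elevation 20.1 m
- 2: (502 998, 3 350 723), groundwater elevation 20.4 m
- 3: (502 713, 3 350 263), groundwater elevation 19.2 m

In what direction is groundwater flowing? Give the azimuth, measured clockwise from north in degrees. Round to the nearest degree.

∂h/∂x = (20.4 − 20.1) / (502998 − 502713) = +0.001053
∂h/∂y = (19.2 − 20.1) / (3350263 − 3350723) = +0.001957
Flow direction (−∇h) has components (-0.001053 E, -0.001957 N).
Azimuth = atan2(E, N) = atan2(-0.001053, -0.001957) = 208.3° ≈ 208°.

208°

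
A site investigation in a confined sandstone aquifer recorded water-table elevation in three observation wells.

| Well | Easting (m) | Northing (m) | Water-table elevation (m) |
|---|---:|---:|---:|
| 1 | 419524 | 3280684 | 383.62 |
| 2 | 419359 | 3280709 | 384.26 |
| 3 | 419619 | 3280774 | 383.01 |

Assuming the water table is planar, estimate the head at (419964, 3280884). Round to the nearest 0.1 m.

381.3 m

Differences from 1: to 2 (Δx, Δy, Δh) = (-165, 25, +0.64); to 3 = (95, 90, -0.61).
Determinant of the coordinate differences = (-165)·90 − 95·25 = -17225.
∂h/∂x = [(+0.64)·90 − (-0.61)·25] / -17225 = -0.004229
∂h/∂y = [(-165)·(-0.61) − 95·(+0.64)] / -17225 = -0.002313
h(419964, 3280884) = 383.62 + (-0.004229)·(440) + (-0.002313)·(200) = 383.62 -1.861 -0.463 = 381.296 m.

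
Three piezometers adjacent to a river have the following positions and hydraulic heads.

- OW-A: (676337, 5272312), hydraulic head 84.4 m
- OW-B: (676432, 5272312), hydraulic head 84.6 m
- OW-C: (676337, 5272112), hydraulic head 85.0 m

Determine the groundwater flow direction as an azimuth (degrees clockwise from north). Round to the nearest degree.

∂h/∂x = (84.6 − 84.4) / (676432 − 676337) = +0.002105
∂h/∂y = (85.0 − 84.4) / (5272112 − 5272312) = -0.003000
Flow direction (−∇h) has components (-0.002105 E, +0.003000 N).
Azimuth = atan2(E, N) = atan2(-0.002105, +0.003000) = 324.9° ≈ 325°.

325°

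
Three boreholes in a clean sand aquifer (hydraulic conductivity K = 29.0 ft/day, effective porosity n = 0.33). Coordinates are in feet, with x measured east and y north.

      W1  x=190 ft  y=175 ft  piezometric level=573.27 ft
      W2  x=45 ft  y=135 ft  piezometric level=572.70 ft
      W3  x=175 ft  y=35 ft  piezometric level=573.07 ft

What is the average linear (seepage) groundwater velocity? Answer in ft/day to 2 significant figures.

0.33 ft/day

Differences from W1: to W2 (Δx, Δy, Δh) = (-145, -40, -0.57); to W3 = (-15, -140, -0.20).
Solve a·Δx + b·Δy = Δh: det = (-145)·(-140) − (-15)·(-40) = 19700.
∂h/∂x = [(-0.57)·(-140) − (-0.20)·(-40)] / 19700 = +0.003645
∂h/∂y = [(-145)·(-0.20) − (-15)·(-0.57)] / 19700 = +0.001038
|∇h| = √(0.003645² + 0.001038²) = 0.00379
Seepage velocity v = K·i/n = 29.0 × 0.00379 / 0.33 = 0.3331 ft/day.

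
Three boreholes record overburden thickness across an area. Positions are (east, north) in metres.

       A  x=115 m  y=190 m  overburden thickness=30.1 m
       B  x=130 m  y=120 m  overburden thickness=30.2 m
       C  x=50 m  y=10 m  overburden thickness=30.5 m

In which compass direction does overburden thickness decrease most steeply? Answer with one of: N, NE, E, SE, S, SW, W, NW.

NE

With d = a·x + b·y + c and A as origin, the differences give:
  15·a + (-70)·b = +0.1
  (-65)·a + (-180)·b = +0.4
Eliminate b (×(-180) and ×(-70), subtract): -7250·a = 10.00 → a = ∂d/∂x = -0.001379
Back-substitute: b = ∂d/∂y = -0.001724.
Steepest decrease is along −∇f = (+0.001379 E, +0.001724 N) → northeast.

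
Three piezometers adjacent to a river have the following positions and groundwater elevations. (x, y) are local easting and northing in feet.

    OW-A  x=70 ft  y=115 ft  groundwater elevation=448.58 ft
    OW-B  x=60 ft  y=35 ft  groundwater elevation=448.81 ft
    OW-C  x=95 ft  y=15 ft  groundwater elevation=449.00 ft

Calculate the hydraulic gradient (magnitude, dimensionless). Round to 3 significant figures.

0.00485

Three-point gradient (reference OW-A): Δ to OW-B = (-10, -80, +0.23), Δ to OW-C = (25, -100, +0.42).
∂h/∂x = +0.003533, ∂h/∂y = -0.003317 (det = 3000).
|∇h| = √(0.003533² + -0.003317²) = 0.004846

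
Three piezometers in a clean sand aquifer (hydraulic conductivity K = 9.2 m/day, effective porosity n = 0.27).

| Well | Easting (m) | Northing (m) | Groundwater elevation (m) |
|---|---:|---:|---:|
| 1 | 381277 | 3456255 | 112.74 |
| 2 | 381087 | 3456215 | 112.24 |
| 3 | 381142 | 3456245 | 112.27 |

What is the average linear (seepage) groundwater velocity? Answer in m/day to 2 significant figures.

Three-point gradient (reference 1): Δ to 2 = (-190, -40, -0.50), Δ to 3 = (-135, -10, -0.47).
∂h/∂x = +0.003943, ∂h/∂y = -0.006229 (det = -3500).
|∇h| = √(0.003943² + -0.006229²) = 0.007372
Seepage velocity v = K·i/n = 9.2 × 0.007372 / 0.27 = 0.2512 m/day.

0.25 m/day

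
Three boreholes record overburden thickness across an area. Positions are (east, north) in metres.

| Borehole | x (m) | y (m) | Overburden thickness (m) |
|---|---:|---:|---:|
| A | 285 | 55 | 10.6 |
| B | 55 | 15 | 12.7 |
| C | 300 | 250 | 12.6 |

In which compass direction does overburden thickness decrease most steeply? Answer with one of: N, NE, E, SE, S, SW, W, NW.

With d = a·x + b·y + c and A as origin, the differences give:
  (-230)·a + (-40)·b = +2.1
  15·a + 195·b = +2.0
Eliminate b (×195 and ×(-40), subtract): -44250·a = 489.50 → a = ∂d/∂x = -0.01106
Back-substitute: b = ∂d/∂y = +0.01111.
Steepest decrease is along −∇f = (+0.01106 E, -0.01111 N) → southeast.

SE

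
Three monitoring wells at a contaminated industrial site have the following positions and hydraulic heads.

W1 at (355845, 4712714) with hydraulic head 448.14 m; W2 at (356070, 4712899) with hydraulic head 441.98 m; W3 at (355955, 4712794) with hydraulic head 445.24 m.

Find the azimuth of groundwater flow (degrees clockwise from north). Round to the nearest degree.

With h = a·x + b·y + c and W1 as origin, the differences give:
  225·a + 185·b = -6.16
  110·a + 80·b = -2.90
Eliminate b (×80 and ×185, subtract): -2350·a = 43.700 → a = ∂h/∂x = -0.01860
Back-substitute: b = ∂h/∂y = -0.01068.
Flow direction (−∇h) has components (+0.01860 E, +0.01068 N).
Azimuth = atan2(E, N) = atan2(+0.01860, +0.01068) = 60.1° ≈ 060°.

060°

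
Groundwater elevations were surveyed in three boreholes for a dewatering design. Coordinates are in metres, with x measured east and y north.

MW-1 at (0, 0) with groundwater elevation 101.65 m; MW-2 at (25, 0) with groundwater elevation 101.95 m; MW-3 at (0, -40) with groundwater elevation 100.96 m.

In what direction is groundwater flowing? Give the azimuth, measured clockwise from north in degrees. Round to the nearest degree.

∂h/∂x = (101.95 − 101.65) / (25 − 0) = +0.01200
∂h/∂y = (100.96 − 101.65) / (-40 − 0) = +0.01725
Flow direction (−∇h) has components (-0.01200 E, -0.01725 N).
Azimuth = atan2(E, N) = atan2(-0.01200, -0.01725) = 214.8° ≈ 215°.

215°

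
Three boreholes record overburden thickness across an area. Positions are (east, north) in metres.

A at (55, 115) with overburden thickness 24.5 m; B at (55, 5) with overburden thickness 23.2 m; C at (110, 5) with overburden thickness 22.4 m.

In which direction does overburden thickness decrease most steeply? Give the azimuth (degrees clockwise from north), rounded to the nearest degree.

129°

Taking A as reference: B−A = (0, -110, -1.3); C−A = (55, -110, -2.1).
Solve a·Δx + b·Δy = Δd: det = 0·(-110) − 55·(-110) = 6050.
∂d/∂x = [(-1.3)·(-110) − (-2.1)·(-110)] / 6050 = -0.01455
∂d/∂y = [0·(-2.1) − 55·(-1.3)] / 6050 = +0.01182
Steepest decrease is along −∇f: components (+0.01455 E, -0.01182 N).
Azimuth = atan2(+0.01455, -0.01182) = 129.1° ≈ 129°.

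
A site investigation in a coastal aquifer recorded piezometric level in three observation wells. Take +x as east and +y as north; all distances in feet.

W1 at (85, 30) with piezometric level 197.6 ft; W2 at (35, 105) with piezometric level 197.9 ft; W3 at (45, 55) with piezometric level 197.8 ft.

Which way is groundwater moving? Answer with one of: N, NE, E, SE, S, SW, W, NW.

E

Differences from W1: to W2 (Δx, Δy, Δh) = (-50, 75, +0.3); to W3 = (-40, 25, +0.2).
Determinant of the coordinate differences = (-50)·25 − (-40)·75 = 1750.
∂h/∂x = [(+0.3)·25 − (+0.2)·75] / 1750 = -0.004286
∂h/∂y = [(-50)·(+0.2) − (-40)·(+0.3)] / 1750 = +0.001143
Flow = −∇h = (+0.004286 east, -0.001143 north), which points east.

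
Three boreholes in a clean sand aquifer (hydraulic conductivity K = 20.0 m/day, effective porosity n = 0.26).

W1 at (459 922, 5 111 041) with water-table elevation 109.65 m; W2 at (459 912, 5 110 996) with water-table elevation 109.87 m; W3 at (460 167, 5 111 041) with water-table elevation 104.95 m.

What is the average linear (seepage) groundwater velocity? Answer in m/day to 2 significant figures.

Taking W1 as reference: W2−W1 = (-10, -45, +0.22); W3−W1 = (245, 0, -4.70).
Determinant of the coordinate differences = (-10)·0 − 245·(-45) = 11025.
∂h/∂x = [(+0.22)·0 − (-4.70)·(-45)] / 11025 = -0.01918
∂h/∂y = [(-10)·(-4.70) − 245·(+0.22)] / 11025 = -0.0006259
|∇h| = √(-0.01918² + -0.0006259²) = 0.01919
Seepage velocity v = K·i/n = 20.0 × 0.01919 / 0.26 = 1.476 m/day.

1.5 m/day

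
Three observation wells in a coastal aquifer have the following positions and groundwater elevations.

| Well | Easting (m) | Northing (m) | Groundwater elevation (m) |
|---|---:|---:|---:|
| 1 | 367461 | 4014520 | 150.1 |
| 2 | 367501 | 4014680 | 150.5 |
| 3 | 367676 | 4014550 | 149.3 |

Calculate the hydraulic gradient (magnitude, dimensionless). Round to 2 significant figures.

Three-point gradient (reference 1): Δ to 2 = (40, 160, +0.4), Δ to 3 = (215, 30, -0.8).
∂h/∂x = -0.004217, ∂h/∂y = +0.003554 (det = -33200).
|∇h| = √(-0.004217² + 0.003554²) = 0.005515

0.0055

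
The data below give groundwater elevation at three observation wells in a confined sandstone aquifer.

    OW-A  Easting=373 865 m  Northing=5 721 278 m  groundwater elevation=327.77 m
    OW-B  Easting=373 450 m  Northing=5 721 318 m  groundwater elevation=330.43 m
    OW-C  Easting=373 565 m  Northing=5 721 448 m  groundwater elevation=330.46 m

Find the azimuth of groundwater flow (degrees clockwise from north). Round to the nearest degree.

Three-point gradient (reference OW-A): Δ to OW-B = (-415, 40, +2.66), Δ to OW-C = (-300, 170, +2.69).
∂h/∂x = -0.005886, ∂h/∂y = +0.005437 (det = -58550).
Flow direction (−∇h) has components (+0.005886 E, -0.005437 N).
Azimuth = atan2(E, N) = atan2(+0.005886, -0.005437) = 132.7° ≈ 133°.

133°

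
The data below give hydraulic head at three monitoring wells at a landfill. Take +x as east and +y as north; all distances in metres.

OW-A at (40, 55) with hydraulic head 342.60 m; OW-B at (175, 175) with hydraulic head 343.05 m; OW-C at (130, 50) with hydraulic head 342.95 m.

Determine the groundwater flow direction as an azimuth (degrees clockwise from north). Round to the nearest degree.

Differences from OW-A: to OW-B (Δx, Δy, Δh) = (135, 120, +0.45); to OW-C = (90, -5, +0.35).
Determinant of the coordinate differences = 135·(-5) − 90·120 = -11475.
∂h/∂x = [(+0.45)·(-5) − (+0.35)·120] / -11475 = +0.003856
∂h/∂y = [135·(+0.35) − 90·(+0.45)] / -11475 = -0.0005882
Flow direction (−∇h) has components (-0.003856 E, +0.0005882 N).
Azimuth = atan2(E, N) = atan2(-0.003856, +0.0005882) = 278.7° ≈ 279°.

279°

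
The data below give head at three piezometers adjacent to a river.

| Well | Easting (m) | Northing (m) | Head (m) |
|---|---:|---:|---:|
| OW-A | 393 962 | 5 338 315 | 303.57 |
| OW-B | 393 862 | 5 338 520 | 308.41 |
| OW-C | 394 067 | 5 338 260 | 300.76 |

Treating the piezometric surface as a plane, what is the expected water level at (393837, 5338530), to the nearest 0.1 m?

309.0 m

With h = a·x + b·y + c and OW-A as origin, the differences give:
  (-100)·a + 205·b = +4.84
  105·a + (-55)·b = -2.81
Eliminate b (×(-55) and ×205, subtract): -16025·a = 309.850 → a = ∂h/∂x = -0.01934
Back-substitute: b = ∂h/∂y = +0.01418.
h(393837, 5338530) = 303.57 + (-0.01934)·(-125) + (+0.01418)·(215) = 303.57 +2.417 +3.048 = 309.035 m.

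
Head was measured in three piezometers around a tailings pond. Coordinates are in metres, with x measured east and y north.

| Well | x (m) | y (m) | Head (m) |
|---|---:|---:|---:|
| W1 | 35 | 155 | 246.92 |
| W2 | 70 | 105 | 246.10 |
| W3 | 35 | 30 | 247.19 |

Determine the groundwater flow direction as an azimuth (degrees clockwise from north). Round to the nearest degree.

Three-point gradient (reference W1): Δ to W2 = (35, -50, -0.82), Δ to W3 = (0, -125, +0.27).
∂h/∂x = -0.02651, ∂h/∂y = -0.002160 (det = -4375).
Flow direction (−∇h) has components (+0.02651 E, +0.002160 N).
Azimuth = atan2(E, N) = atan2(+0.02651, +0.002160) = 85.3° ≈ 085°.

085°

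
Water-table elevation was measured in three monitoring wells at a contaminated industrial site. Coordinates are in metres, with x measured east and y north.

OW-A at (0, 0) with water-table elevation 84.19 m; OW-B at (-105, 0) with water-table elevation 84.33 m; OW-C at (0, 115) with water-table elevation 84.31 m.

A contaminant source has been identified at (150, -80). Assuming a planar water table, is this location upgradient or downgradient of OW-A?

downgradient

∂h/∂x = (84.33 − 84.19) / (-105 − 0) = -0.001333
∂h/∂y = (84.31 − 84.19) / (115 − 0) = +0.001043
Head at (150, -80) = 84.19 + (-0.001333)·(150) + (+0.001043)·(-80) = 83.91 m.
That is lower than the 84.19 m at OW-A, so the point is downgradient.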